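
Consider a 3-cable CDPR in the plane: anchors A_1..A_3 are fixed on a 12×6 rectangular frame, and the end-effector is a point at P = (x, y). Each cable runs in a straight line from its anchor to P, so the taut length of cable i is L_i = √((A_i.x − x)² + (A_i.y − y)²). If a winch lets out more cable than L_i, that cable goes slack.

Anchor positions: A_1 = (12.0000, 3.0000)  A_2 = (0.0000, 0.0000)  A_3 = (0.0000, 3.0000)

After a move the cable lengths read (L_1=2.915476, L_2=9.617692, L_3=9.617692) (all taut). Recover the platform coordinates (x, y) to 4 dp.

(9.5000, 1.5000)

circle eqns → linear via eq_j − eq_1; set c_j = A_j·A_j − L_j²
c_1 = 144.0000+9.0000−8.5000 = 144.5000
24.0000·x + 6.0000·y = c_1−c_2 = 237.0000
24.0000·x + 0.0000·y = c_1−c_3 = 228.0000
solve first two rows → x=9.5000, y=1.5000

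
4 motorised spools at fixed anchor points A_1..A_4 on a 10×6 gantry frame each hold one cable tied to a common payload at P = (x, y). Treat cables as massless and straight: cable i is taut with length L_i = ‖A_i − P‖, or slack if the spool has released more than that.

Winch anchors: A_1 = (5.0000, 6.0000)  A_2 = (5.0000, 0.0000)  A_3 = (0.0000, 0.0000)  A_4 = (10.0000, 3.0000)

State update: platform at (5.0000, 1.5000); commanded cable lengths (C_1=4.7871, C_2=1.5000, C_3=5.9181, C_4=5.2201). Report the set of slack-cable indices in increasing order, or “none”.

cable 1: √((0.0000)²+(4.5000)²)=4.5000, C_1=4.7871: slack
cable 2: √((0.0000)²+(-1.5000)²)=1.5000, C_2=1.5000: taut
cable 3: √((-5.0000)²+(-1.5000)²)=5.2202, C_3=5.9181: slack
cable 4: √((5.0000)²+(1.5000)²)=5.2202, C_4=5.2201: taut

1, 3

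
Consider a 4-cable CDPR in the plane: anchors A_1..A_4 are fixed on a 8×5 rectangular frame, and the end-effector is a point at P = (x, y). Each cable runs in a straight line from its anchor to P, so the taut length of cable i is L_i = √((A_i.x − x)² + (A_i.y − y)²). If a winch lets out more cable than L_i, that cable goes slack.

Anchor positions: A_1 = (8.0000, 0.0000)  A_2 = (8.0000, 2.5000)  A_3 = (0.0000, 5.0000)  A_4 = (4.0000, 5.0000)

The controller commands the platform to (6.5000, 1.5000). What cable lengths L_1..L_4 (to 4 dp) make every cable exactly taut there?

(2.1213, 1.8028, 7.3824, 4.3012)

L_1: Δ = A_1−P = (1.5000, -1.5000) → ‖Δ‖ = √4.5000 = 2.1213
L_2: Δ = A_2−P = (1.5000, 1.0000) → ‖Δ‖ = √3.2500 = 1.8028
L_3: Δ = A_3−P = (-6.5000, 3.5000) → ‖Δ‖ = √54.5000 = 7.3824
L_4: Δ = A_4−P = (-2.5000, 3.5000) → ‖Δ‖ = √18.5000 = 4.3012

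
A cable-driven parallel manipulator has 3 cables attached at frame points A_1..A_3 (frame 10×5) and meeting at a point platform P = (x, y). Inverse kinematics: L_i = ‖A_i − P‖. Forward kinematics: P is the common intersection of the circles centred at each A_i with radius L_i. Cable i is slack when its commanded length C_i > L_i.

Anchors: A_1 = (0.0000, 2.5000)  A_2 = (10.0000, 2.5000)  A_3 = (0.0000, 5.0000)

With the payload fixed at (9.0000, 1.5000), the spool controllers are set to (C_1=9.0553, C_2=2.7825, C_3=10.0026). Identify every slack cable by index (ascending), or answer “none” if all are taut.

cable 1: L_1 = ‖A_1−P‖ = 9.0554;  C_1 = 9.0553 → taut
cable 2: L_2 = ‖A_2−P‖ = 1.4142;  C_2 = 2.7825 → slack
cable 3: L_3 = ‖A_3−P‖ = 9.6566;  C_3 = 10.0026 → slack

2, 3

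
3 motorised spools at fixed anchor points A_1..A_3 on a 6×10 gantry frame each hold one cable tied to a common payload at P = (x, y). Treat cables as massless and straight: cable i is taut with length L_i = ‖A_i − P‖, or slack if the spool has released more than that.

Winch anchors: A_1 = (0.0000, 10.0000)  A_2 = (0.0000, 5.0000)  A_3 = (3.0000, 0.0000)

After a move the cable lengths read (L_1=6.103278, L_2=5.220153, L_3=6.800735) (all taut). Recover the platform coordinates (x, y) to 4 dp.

each cable: (A_i−P)·(A_i−P) = L_i²; let q_i = ‖A_i‖²−L_i²
q_1 = 0.0000+100.0000−37.2500 = 62.7500
row 1: 0.0000x + 10.0000y = 65.0000  (q_2=-2.2500)
row 2: -6.0000x + 20.0000y = 100.0000  (q_3=-37.2500)
Cramer on rows 1–2 → x = 5.0000, y = 6.5000

(5.0000, 6.5000)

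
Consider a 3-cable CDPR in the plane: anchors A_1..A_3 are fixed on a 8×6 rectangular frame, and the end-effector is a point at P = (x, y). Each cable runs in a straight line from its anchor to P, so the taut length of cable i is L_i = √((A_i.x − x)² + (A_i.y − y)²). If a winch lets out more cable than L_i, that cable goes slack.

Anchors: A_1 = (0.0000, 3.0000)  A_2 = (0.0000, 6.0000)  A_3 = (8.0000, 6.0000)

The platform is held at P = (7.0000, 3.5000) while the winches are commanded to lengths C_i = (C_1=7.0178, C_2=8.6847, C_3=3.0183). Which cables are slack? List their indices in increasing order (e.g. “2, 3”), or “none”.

2, 3

i=1: geometric 7.0178 vs commanded 7.0178 ⇒ taut
i=2: geometric 7.4330 vs commanded 8.6847 ⇒ slack
i=3: geometric 2.6926 vs commanded 3.0183 ⇒ slack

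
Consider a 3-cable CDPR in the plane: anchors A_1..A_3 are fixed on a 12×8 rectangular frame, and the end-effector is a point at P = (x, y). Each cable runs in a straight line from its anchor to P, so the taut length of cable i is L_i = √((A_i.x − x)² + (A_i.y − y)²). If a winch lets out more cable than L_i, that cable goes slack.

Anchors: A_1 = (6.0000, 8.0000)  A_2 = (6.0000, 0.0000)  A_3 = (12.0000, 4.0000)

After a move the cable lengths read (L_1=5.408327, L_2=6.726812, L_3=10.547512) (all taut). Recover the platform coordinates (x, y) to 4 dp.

expand ‖A_i−P‖²=L_i² and subtract eq 1 (k_i ≔ ‖A_i‖²−L_i²)
k_1 = 36.0000+64.0000−29.2500 = 70.7500
eq1−eq2 → [0.0000  16.0000]·P = 80.0000
eq1−eq3 → [-12.0000  8.0000]·P = 22.0000
2×2 solve → P = (1.5000, 5.0000)

(1.5000, 5.0000)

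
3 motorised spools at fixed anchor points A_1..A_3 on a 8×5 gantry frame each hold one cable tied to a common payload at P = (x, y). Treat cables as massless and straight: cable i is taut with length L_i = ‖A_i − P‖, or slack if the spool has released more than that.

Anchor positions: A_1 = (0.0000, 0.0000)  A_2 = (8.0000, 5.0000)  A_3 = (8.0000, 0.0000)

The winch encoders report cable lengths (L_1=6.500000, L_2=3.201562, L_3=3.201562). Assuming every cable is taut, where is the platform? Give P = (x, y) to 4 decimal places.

(6.0000, 2.5000)

each cable: (A_i−P)·(A_i−P) = L_i²; let k_i = ‖A_i‖²−L_i²
k_1 = 0.0000+0.0000−42.2500 = -42.2500
row 1: -16.0000x − 10.0000y = -121.0000  (k_2=78.7500)
row 2: -16.0000x + 0.0000y = -96.0000  (k_3=53.7500)
Cramer on rows 1–2 → x = 6.0000, y = 2.5000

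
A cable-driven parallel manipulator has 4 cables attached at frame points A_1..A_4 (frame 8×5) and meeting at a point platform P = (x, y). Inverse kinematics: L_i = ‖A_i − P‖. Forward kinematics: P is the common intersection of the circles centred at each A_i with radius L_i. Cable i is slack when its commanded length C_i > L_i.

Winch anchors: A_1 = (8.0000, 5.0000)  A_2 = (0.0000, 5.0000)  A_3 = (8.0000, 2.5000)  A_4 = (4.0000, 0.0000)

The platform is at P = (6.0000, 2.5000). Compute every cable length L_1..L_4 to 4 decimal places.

(3.2016, 6.5000, 2.0000, 3.2016)

L_1 = √((8.0000−6.0000)² + (5.0000−2.5000)²) = 3.2016
L_2 = √((0.0000−6.0000)² + (5.0000−2.5000)²) = 6.5000
L_3 = √((8.0000−6.0000)² + (2.5000−2.5000)²) = 2.0000
L_4 = √((4.0000−6.0000)² + (0.0000−2.5000)²) = 3.2016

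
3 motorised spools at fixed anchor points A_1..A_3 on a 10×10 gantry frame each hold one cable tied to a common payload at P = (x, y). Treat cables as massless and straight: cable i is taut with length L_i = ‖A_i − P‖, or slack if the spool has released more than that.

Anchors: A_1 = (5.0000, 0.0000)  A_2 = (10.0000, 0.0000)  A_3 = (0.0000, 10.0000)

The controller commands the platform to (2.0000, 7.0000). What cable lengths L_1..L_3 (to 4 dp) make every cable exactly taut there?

(7.6158, 10.6301, 3.6056)

L_1: Δ = A_1−P = (3.0000, -7.0000) → ‖Δ‖ = √58.0000 = 7.6158
L_2: Δ = A_2−P = (8.0000, -7.0000) → ‖Δ‖ = √113.0000 = 10.6301
L_3: Δ = A_3−P = (-2.0000, 3.0000) → ‖Δ‖ = √13.0000 = 3.6056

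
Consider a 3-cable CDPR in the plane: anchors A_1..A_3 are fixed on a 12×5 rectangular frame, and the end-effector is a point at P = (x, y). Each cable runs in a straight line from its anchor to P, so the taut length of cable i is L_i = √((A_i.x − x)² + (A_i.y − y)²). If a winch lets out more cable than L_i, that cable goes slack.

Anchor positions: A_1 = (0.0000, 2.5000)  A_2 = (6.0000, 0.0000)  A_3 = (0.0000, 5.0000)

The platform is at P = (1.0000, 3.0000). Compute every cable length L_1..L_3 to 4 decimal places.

(1.1180, 5.8310, 2.2361)

cable 1: Δx=-1.0000, Δy=-0.5000; L_1 = √(Δx²+Δy²) = 1.1180
cable 2: Δx=5.0000, Δy=-3.0000; L_2 = √(Δx²+Δy²) = 5.8310
cable 3: Δx=-1.0000, Δy=2.0000; L_3 = √(Δx²+Δy²) = 2.2361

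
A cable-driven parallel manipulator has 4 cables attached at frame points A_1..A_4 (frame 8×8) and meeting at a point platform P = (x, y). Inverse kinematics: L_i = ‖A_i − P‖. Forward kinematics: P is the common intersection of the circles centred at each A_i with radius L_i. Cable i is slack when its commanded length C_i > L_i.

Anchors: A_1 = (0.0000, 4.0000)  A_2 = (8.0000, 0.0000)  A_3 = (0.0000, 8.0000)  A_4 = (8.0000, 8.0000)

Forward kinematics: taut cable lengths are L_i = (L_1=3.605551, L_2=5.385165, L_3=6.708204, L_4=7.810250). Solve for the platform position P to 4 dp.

circle eqns → linear via eq_j − eq_1; set q_j = A_j·A_j − L_j²
q_1 = 0.0000+16.0000−13.0000 = 3.0000
-16.0000·x + 8.0000·y = q_1−q_2 = -32.0000
0.0000·x − 8.0000·y = q_1−q_3 = -16.0000
-16.0000·x − 8.0000·y = q_1−q_4 = -64.0000
solve first two rows → x=3.0000, y=2.0000
check cable 4: ‖A_4−P‖² = 61.0000 ≈ L_4² = 61.0000 ✓

(3.0000, 2.0000)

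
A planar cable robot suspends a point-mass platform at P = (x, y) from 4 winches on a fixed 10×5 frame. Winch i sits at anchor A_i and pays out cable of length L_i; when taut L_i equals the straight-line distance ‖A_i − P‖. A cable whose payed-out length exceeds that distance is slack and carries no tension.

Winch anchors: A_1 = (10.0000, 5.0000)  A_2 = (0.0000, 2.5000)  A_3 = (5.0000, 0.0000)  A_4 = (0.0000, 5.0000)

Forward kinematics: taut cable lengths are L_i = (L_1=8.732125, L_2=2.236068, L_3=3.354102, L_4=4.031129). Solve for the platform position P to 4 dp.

each cable: (A_i−P)·(A_i−P) = L_i²; let k_i = ‖A_i‖²−L_i²
k_1 = 100.0000+25.0000−76.2500 = 48.7500
row 1: 20.0000x + 5.0000y = 47.5000  (k_2=1.2500)
row 2: 10.0000x + 10.0000y = 35.0000  (k_3=13.7500)
row 3: 20.0000x + 0.0000y = 40.0000  (k_4=8.7500)
Cramer on rows 1–2 → x = 2.0000, y = 1.5000
check cable 4: ‖A_4−P‖² = 16.2500 ≈ L_4² = 16.2500 ✓

(2.0000, 1.5000)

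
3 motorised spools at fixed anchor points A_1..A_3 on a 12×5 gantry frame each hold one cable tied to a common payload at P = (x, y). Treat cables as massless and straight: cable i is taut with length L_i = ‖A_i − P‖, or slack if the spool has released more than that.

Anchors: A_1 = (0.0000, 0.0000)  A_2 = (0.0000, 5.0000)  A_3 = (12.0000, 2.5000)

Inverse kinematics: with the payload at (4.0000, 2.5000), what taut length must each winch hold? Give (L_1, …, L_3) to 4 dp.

(4.7170, 4.7170, 8.0000)

L_1: Δ = A_1−P = (-4.0000, -2.5000) → ‖Δ‖ = √22.2500 = 4.7170
L_2: Δ = A_2−P = (-4.0000, 2.5000) → ‖Δ‖ = √22.2500 = 4.7170
L_3: Δ = A_3−P = (8.0000, 0.0000) → ‖Δ‖ = √64.0000 = 8.0000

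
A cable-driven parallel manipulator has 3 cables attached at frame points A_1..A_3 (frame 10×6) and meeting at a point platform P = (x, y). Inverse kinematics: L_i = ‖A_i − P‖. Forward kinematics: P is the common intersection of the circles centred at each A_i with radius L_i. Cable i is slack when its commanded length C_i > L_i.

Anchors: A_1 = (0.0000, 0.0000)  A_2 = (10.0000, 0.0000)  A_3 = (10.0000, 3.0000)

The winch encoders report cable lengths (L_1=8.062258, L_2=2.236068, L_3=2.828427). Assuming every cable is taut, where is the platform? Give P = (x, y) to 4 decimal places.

(8.0000, 1.0000)

expand ‖A_i−P‖²=L_i² and subtract eq 1 (q_i ≔ ‖A_i‖²−L_i²)
q_1 = 0.0000+0.0000−65.0000 = -65.0000
eq1−eq2 → [-20.0000  0.0000]·P = -160.0000
eq1−eq3 → [-20.0000  -6.0000]·P = -166.0000
2×2 solve → P = (8.0000, 1.0000)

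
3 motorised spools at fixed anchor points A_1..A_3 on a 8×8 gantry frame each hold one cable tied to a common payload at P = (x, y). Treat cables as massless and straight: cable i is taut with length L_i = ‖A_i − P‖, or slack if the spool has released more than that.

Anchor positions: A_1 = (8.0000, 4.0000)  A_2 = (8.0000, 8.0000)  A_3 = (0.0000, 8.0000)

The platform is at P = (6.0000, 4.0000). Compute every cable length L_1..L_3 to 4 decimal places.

L_1 = √((8.0000−6.0000)² + (4.0000−4.0000)²) = 2.0000
L_2 = √((8.0000−6.0000)² + (8.0000−4.0000)²) = 4.4721
L_3 = √((0.0000−6.0000)² + (8.0000−4.0000)²) = 7.2111

(2.0000, 4.4721, 7.2111)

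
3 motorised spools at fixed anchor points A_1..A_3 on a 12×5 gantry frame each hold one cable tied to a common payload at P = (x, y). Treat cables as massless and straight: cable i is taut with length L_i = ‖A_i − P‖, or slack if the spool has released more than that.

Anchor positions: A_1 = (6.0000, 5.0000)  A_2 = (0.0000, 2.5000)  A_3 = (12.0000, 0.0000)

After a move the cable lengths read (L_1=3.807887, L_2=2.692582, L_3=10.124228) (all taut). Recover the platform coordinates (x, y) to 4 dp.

expand ‖A_i−P‖²=L_i² and subtract eq 1 (c_i ≔ ‖A_i‖²−L_i²)
c_1 = 36.0000+25.0000−14.5000 = 46.5000
eq1−eq2 → [12.0000  5.0000]·P = 47.5000
eq1−eq3 → [-12.0000  10.0000]·P = 5.0000
2×2 solve → P = (2.5000, 3.5000)

(2.5000, 3.5000)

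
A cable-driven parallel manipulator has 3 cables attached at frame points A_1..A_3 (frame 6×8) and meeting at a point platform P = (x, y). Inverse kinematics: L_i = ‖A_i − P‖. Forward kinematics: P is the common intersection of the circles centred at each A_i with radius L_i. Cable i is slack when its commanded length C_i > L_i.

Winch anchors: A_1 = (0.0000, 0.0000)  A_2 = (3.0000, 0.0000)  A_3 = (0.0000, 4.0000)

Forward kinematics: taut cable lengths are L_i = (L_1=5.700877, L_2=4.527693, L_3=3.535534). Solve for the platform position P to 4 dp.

each cable: (A_i−P)·(A_i−P) = L_i²; let k_i = ‖A_i‖²−L_i²
k_1 = 0.0000+0.0000−32.5000 = -32.5000
row 1: -6.0000x + 0.0000y = -21.0000  (k_2=-11.5000)
row 2: 0.0000x − 8.0000y = -36.0000  (k_3=3.5000)
Cramer on rows 1–2 → x = 3.5000, y = 4.5000

(3.5000, 4.5000)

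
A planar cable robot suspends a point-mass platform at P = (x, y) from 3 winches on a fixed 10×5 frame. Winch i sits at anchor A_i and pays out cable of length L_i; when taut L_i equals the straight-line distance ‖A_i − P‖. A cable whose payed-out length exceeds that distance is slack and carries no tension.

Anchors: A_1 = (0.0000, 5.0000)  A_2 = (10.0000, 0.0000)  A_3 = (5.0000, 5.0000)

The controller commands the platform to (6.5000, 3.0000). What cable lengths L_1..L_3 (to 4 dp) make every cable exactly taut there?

L_1: Δ = A_1−P = (-6.5000, 2.0000) → ‖Δ‖ = √46.2500 = 6.8007
L_2: Δ = A_2−P = (3.5000, -3.0000) → ‖Δ‖ = √21.2500 = 4.6098
L_3: Δ = A_3−P = (-1.5000, 2.0000) → ‖Δ‖ = √6.2500 = 2.5000

(6.8007, 4.6098, 2.5000)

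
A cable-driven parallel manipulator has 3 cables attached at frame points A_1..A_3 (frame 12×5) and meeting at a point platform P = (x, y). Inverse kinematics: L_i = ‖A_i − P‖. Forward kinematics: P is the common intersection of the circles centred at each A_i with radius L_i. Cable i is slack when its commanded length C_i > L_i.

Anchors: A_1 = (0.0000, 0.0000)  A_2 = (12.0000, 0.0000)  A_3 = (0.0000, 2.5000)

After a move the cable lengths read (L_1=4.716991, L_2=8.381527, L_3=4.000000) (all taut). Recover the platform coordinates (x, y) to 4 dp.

expand ‖A_i−P‖²=L_i² and subtract eq 1 (q_i ≔ ‖A_i‖²−L_i²)
q_1 = 0.0000+0.0000−22.2500 = -22.2500
eq1−eq2 → [-24.0000  0.0000]·P = -96.0000
eq1−eq3 → [0.0000  -5.0000]·P = -12.5000
2×2 solve → P = (4.0000, 2.5000)

(4.0000, 2.5000)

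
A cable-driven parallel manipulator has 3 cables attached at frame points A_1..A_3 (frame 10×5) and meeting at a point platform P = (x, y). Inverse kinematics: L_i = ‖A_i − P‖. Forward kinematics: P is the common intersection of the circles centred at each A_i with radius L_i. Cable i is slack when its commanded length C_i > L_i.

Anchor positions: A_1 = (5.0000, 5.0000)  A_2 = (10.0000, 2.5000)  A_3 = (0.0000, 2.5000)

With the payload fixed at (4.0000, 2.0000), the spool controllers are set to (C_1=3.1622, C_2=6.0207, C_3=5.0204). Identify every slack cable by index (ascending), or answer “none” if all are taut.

3

i=1: geometric 3.1623 vs commanded 3.1622 ⇒ taut
i=2: geometric 6.0208 vs commanded 6.0207 ⇒ taut
i=3: geometric 4.0311 vs commanded 5.0204 ⇒ slack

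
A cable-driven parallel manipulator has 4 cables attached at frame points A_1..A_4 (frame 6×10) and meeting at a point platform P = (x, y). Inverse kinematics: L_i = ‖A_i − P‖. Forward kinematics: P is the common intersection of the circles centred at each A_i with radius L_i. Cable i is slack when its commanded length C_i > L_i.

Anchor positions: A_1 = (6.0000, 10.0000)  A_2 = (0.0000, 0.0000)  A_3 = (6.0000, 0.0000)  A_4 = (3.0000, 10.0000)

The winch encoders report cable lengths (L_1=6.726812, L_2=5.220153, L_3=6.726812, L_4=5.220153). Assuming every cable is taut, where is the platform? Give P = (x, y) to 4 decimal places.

(1.5000, 5.0000)

expand ‖A_i−P‖²=L_i² and subtract eq 1 (k_i ≔ ‖A_i‖²−L_i²)
k_1 = 36.0000+100.0000−45.2500 = 90.7500
eq1−eq2 → [12.0000  20.0000]·P = 118.0000
eq1−eq3 → [0.0000  20.0000]·P = 100.0000
eq1−eq4 → [6.0000  0.0000]·P = 9.0000
2×2 solve → P = (1.5000, 5.0000)
check cable 4: ‖A_4−P‖² = 27.2500 ≈ L_4² = 27.2500 ✓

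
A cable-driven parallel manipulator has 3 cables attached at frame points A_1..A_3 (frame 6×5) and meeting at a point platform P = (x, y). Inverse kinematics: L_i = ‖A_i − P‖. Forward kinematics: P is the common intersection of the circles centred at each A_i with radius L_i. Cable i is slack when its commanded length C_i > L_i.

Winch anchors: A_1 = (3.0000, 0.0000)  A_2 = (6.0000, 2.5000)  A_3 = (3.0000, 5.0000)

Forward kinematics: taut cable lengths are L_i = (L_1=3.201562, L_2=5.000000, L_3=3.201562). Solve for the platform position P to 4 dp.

each cable: (A_i−P)·(A_i−P) = L_i²; let q_i = ‖A_i‖²−L_i²
q_1 = 9.0000+0.0000−10.2500 = -1.2500
row 1: -6.0000x − 5.0000y = -18.5000  (q_2=17.2500)
row 2: 0.0000x − 10.0000y = -25.0000  (q_3=23.7500)
Cramer on rows 1–2 → x = 1.0000, y = 2.5000

(1.0000, 2.5000)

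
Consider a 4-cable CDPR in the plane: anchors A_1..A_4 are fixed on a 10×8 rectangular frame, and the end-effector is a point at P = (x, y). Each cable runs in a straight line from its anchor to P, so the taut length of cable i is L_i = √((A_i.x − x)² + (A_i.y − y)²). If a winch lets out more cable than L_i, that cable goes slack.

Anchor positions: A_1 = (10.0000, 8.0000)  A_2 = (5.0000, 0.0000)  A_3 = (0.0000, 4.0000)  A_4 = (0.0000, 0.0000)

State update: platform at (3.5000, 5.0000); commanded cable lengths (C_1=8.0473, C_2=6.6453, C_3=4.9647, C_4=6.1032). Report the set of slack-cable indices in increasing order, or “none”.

cable 1: L_1 = ‖A_1−P‖ = 7.1589;  C_1 = 8.0473 → slack
cable 2: L_2 = ‖A_2−P‖ = 5.2202;  C_2 = 6.6453 → slack
cable 3: L_3 = ‖A_3−P‖ = 3.6401;  C_3 = 4.9647 → slack
cable 4: L_4 = ‖A_4−P‖ = 6.1033;  C_4 = 6.1032 → taut

1, 2, 3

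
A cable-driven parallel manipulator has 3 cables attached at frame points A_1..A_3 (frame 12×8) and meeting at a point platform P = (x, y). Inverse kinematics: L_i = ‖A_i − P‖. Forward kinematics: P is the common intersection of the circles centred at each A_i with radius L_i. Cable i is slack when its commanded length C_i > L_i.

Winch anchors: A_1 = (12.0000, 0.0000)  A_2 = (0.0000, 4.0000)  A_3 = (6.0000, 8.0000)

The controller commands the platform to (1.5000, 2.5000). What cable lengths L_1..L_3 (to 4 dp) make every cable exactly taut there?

(10.7935, 2.1213, 7.1063)

cable 1: Δx=10.5000, Δy=-2.5000; L_1 = √(Δx²+Δy²) = 10.7935
cable 2: Δx=-1.5000, Δy=1.5000; L_2 = √(Δx²+Δy²) = 2.1213
cable 3: Δx=4.5000, Δy=5.5000; L_3 = √(Δx²+Δy²) = 7.1063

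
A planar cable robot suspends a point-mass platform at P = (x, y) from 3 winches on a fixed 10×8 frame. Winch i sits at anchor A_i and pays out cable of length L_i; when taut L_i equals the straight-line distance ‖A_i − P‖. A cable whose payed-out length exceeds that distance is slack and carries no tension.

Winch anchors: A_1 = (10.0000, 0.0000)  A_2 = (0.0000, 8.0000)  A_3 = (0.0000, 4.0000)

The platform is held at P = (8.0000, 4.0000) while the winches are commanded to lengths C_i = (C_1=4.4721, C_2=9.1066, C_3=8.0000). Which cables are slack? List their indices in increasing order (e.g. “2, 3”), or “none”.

2

i=1: geometric 4.4721 vs commanded 4.4721 ⇒ taut
i=2: geometric 8.9443 vs commanded 9.1066 ⇒ slack
i=3: geometric 8.0000 vs commanded 8.0000 ⇒ taut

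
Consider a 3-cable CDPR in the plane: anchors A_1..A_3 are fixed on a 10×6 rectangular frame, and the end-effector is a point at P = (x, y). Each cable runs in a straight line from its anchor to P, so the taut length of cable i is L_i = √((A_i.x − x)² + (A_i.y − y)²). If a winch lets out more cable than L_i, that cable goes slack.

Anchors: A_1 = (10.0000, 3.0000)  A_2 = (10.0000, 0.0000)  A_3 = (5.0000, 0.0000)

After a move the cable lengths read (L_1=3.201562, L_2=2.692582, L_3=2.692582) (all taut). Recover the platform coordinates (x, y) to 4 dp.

each cable: (A_i−P)·(A_i−P) = L_i²; let c_i = ‖A_i‖²−L_i²
c_1 = 100.0000+9.0000−10.2500 = 98.7500
row 1: 0.0000x + 6.0000y = 6.0000  (c_2=92.7500)
row 2: 10.0000x + 6.0000y = 81.0000  (c_3=17.7500)
Cramer on rows 1–2 → x = 7.5000, y = 1.0000

(7.5000, 1.0000)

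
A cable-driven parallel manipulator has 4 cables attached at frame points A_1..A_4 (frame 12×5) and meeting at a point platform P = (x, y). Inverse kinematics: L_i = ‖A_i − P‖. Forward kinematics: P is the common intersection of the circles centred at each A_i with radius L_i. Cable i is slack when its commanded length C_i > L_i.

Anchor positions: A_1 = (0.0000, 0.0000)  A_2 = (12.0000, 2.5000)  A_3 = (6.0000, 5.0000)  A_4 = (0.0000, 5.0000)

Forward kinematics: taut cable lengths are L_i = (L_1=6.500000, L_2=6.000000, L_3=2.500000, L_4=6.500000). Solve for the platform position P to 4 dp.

each cable: (A_i−P)·(A_i−P) = L_i²; let c_i = ‖A_i‖²−L_i²
c_1 = 0.0000+0.0000−42.2500 = -42.2500
row 1: -24.0000x − 5.0000y = -156.5000  (c_2=114.2500)
row 2: -12.0000x − 10.0000y = -97.0000  (c_3=54.7500)
row 3: 0.0000x − 10.0000y = -25.0000  (c_4=-17.2500)
Cramer on rows 1–2 → x = 6.0000, y = 2.5000
check cable 4: ‖A_4−P‖² = 42.2500 ≈ L_4² = 42.2500 ✓

(6.0000, 2.5000)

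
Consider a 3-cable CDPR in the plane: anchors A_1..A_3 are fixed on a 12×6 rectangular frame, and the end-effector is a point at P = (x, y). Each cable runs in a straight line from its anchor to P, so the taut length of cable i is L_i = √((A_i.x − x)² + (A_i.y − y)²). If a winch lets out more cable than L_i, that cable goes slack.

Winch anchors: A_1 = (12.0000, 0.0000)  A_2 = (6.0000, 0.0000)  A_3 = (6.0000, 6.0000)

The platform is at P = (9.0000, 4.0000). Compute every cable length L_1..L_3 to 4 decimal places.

L_1 = √((12.0000−9.0000)² + (0.0000−4.0000)²) = 5.0000
L_2 = √((6.0000−9.0000)² + (0.0000−4.0000)²) = 5.0000
L_3 = √((6.0000−9.0000)² + (6.0000−4.0000)²) = 3.6056

(5.0000, 5.0000, 3.6056)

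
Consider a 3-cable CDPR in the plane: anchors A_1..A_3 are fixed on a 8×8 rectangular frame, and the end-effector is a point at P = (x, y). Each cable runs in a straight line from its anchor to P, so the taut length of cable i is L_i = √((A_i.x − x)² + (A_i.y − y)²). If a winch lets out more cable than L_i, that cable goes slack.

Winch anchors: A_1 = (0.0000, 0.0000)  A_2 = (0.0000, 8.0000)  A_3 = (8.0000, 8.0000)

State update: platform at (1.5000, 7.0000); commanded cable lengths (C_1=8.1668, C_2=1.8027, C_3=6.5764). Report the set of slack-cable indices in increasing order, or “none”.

1

i=1: geometric 7.1589 vs commanded 8.1668 ⇒ slack
i=2: geometric 1.8028 vs commanded 1.8027 ⇒ taut
i=3: geometric 6.5765 vs commanded 6.5764 ⇒ taut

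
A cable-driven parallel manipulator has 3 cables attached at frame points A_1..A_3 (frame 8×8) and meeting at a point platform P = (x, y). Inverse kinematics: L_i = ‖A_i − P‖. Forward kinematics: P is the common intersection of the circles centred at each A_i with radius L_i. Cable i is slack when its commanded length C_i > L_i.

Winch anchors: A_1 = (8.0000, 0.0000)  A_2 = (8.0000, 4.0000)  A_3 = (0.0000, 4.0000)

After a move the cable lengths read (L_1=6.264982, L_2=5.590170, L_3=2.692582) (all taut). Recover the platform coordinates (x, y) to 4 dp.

(2.5000, 3.0000)

circle eqns → linear via eq_j − eq_1; set c_j = A_j·A_j − L_j²
c_1 = 64.0000+0.0000−39.2500 = 24.7500
0.0000·x − 8.0000·y = c_1−c_2 = -24.0000
16.0000·x − 8.0000·y = c_1−c_3 = 16.0000
solve first two rows → x=2.5000, y=3.0000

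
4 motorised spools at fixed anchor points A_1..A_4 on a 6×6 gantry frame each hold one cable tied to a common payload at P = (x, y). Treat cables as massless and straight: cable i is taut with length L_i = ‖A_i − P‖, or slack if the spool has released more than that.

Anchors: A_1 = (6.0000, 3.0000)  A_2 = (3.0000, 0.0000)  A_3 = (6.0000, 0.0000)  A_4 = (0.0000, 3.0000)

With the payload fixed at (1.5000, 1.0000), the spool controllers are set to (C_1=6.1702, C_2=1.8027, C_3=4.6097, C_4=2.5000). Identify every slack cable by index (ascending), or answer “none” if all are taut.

i=1: geometric 4.9244 vs commanded 6.1702 ⇒ slack
i=2: geometric 1.8028 vs commanded 1.8027 ⇒ taut
i=3: geometric 4.6098 vs commanded 4.6097 ⇒ taut
i=4: geometric 2.5000 vs commanded 2.5000 ⇒ taut

1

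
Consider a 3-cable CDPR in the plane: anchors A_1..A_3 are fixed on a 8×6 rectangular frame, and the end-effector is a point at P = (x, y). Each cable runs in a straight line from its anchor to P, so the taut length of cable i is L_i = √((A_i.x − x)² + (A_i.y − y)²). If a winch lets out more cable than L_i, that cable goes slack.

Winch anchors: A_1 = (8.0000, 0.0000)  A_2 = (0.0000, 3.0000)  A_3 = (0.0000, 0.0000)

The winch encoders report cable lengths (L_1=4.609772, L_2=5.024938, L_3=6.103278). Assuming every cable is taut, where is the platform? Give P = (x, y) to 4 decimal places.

(5.0000, 3.5000)

circle eqns → linear via eq_j − eq_1; set k_j = A_j·A_j − L_j²
k_1 = 64.0000+0.0000−21.2500 = 42.7500
16.0000·x − 6.0000·y = k_1−k_2 = 59.0000
16.0000·x + 0.0000·y = k_1−k_3 = 80.0000
solve first two rows → x=5.0000, y=3.5000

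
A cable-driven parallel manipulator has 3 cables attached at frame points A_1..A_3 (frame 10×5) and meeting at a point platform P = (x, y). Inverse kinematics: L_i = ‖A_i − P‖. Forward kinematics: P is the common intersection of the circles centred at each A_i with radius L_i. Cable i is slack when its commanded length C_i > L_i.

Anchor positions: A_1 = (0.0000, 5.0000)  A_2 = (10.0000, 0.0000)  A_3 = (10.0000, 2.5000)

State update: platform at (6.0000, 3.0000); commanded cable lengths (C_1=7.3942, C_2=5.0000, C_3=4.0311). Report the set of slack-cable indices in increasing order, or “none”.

cable 1: L_1 = ‖A_1−P‖ = 6.3246;  C_1 = 7.3942 → slack
cable 2: L_2 = ‖A_2−P‖ = 5.0000;  C_2 = 5.0000 → taut
cable 3: L_3 = ‖A_3−P‖ = 4.0311;  C_3 = 4.0311 → taut

1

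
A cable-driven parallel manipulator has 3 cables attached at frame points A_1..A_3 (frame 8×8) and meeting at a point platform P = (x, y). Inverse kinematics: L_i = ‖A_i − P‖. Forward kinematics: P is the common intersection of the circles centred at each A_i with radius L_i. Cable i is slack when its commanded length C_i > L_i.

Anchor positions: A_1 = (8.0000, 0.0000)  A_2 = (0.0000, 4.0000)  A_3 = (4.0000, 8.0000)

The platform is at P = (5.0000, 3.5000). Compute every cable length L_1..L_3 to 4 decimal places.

(4.6098, 5.0249, 4.6098)

L_1: Δ = A_1−P = (3.0000, -3.5000) → ‖Δ‖ = √21.2500 = 4.6098
L_2: Δ = A_2−P = (-5.0000, 0.5000) → ‖Δ‖ = √25.2500 = 5.0249
L_3: Δ = A_3−P = (-1.0000, 4.5000) → ‖Δ‖ = √21.2500 = 4.6098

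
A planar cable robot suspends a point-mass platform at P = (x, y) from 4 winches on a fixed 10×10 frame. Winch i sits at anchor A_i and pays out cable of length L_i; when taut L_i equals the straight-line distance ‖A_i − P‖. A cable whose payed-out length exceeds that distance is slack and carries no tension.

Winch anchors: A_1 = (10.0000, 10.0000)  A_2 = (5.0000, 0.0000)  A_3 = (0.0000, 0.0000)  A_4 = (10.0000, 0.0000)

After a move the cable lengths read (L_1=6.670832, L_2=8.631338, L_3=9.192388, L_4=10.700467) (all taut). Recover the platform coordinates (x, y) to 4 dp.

(3.5000, 8.5000)

expand ‖A_i−P‖²=L_i² and subtract eq 1 (c_i ≔ ‖A_i‖²−L_i²)
c_1 = 100.0000+100.0000−44.5000 = 155.5000
eq1−eq2 → [10.0000  20.0000]·P = 205.0000
eq1−eq3 → [20.0000  20.0000]·P = 240.0000
eq1−eq4 → [0.0000  20.0000]·P = 170.0000
2×2 solve → P = (3.5000, 8.5000)
check cable 4: ‖A_4−P‖² = 114.5000 ≈ L_4² = 114.5000 ✓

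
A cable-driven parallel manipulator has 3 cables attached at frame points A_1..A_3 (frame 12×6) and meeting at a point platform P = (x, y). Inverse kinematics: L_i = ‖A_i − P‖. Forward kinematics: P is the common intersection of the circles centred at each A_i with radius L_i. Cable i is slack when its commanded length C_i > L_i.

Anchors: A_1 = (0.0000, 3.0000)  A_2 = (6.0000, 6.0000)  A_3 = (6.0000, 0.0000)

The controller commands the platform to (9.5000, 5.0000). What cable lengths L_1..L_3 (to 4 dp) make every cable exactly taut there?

(9.7082, 3.6401, 6.1033)

cable 1: Δx=-9.5000, Δy=-2.0000; L_1 = √(Δx²+Δy²) = 9.7082
cable 2: Δx=-3.5000, Δy=1.0000; L_2 = √(Δx²+Δy²) = 3.6401
cable 3: Δx=-3.5000, Δy=-5.0000; L_3 = √(Δx²+Δy²) = 6.1033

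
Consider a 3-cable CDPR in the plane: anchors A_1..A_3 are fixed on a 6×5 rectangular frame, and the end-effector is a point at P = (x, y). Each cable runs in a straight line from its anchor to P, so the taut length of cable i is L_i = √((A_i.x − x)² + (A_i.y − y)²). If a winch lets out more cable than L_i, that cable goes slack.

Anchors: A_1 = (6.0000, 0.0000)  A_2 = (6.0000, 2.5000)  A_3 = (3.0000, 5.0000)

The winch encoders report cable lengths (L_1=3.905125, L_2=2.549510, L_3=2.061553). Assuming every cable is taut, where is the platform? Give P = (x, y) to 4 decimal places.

each cable: (A_i−P)·(A_i−P) = L_i²; let c_i = ‖A_i‖²−L_i²
c_1 = 36.0000+0.0000−15.2500 = 20.7500
row 1: 0.0000x − 5.0000y = -15.0000  (c_2=35.7500)
row 2: 6.0000x − 10.0000y = -9.0000  (c_3=29.7500)
Cramer on rows 1–2 → x = 3.5000, y = 3.0000

(3.5000, 3.0000)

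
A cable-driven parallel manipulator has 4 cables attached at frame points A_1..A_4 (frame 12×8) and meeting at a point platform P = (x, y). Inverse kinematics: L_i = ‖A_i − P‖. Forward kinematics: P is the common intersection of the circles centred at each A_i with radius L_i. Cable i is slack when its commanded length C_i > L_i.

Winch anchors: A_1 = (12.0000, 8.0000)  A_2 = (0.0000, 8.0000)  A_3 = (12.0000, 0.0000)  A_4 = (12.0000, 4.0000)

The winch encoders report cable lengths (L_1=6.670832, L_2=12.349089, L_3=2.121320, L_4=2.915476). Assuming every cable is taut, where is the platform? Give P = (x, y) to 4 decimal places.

(10.5000, 1.5000)

expand ‖A_i−P‖²=L_i² and subtract eq 1 (q_i ≔ ‖A_i‖²−L_i²)
q_1 = 144.0000+64.0000−44.5000 = 163.5000
eq1−eq2 → [24.0000  0.0000]·P = 252.0000
eq1−eq3 → [0.0000  16.0000]·P = 24.0000
eq1−eq4 → [0.0000  8.0000]·P = 12.0000
2×2 solve → P = (10.5000, 1.5000)
check cable 4: ‖A_4−P‖² = 8.5000 ≈ L_4² = 8.5000 ✓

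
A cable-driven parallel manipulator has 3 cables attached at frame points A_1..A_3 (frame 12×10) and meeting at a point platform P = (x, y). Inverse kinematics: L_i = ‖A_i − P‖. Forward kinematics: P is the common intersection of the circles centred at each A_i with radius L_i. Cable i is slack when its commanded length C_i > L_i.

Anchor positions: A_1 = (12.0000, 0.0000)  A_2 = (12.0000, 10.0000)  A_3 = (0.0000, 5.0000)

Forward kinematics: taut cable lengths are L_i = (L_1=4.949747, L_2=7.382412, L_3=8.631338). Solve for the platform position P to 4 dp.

(8.5000, 3.5000)

circle eqns → linear via eq_j − eq_1; set c_j = A_j·A_j − L_j²
c_1 = 144.0000+0.0000−24.5000 = 119.5000
0.0000·x − 20.0000·y = c_1−c_2 = -70.0000
24.0000·x − 10.0000·y = c_1−c_3 = 169.0000
solve first two rows → x=8.5000, y=3.5000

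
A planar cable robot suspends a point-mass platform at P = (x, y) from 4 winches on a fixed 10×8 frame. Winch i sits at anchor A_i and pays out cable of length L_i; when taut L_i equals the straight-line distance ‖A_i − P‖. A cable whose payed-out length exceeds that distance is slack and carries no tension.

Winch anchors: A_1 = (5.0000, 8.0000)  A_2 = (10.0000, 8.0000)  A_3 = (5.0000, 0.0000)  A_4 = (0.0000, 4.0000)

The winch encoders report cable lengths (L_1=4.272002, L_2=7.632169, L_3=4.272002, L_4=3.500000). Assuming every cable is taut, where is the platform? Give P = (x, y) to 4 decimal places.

(3.5000, 4.0000)

each cable: (A_i−P)·(A_i−P) = L_i²; let c_i = ‖A_i‖²−L_i²
c_1 = 25.0000+64.0000−18.2500 = 70.7500
row 1: -10.0000x + 0.0000y = -35.0000  (c_2=105.7500)
row 2: 0.0000x + 16.0000y = 64.0000  (c_3=6.7500)
row 3: 10.0000x + 8.0000y = 67.0000  (c_4=3.7500)
Cramer on rows 1–2 → x = 3.5000, y = 4.0000
check cable 4: ‖A_4−P‖² = 12.2500 ≈ L_4² = 12.2500 ✓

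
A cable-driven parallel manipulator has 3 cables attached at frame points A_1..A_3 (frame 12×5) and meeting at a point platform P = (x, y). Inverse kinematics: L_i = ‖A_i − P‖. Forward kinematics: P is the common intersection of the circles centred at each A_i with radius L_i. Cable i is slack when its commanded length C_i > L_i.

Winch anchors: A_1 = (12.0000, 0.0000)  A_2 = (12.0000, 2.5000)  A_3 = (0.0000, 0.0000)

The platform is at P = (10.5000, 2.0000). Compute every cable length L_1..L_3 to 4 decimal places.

L_1 = √((12.0000−10.5000)² + (0.0000−2.0000)²) = 2.5000
L_2 = √((12.0000−10.5000)² + (2.5000−2.0000)²) = 1.5811
L_3 = √((0.0000−10.5000)² + (0.0000−2.0000)²) = 10.6888

(2.5000, 1.5811, 10.6888)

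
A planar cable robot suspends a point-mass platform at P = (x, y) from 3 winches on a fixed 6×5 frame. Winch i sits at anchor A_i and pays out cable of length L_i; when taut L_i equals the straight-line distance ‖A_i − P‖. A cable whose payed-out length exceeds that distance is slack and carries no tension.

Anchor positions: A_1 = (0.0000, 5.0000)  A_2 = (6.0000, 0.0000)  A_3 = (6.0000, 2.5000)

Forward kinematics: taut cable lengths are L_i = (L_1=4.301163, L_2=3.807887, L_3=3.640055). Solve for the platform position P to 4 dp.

circle eqns → linear via eq_j − eq_1; set k_j = A_j·A_j − L_j²
k_1 = 0.0000+25.0000−18.5000 = 6.5000
-12.0000·x + 10.0000·y = k_1−k_2 = -15.0000
-12.0000·x + 5.0000·y = k_1−k_3 = -22.5000
solve first two rows → x=2.5000, y=1.5000

(2.5000, 1.5000)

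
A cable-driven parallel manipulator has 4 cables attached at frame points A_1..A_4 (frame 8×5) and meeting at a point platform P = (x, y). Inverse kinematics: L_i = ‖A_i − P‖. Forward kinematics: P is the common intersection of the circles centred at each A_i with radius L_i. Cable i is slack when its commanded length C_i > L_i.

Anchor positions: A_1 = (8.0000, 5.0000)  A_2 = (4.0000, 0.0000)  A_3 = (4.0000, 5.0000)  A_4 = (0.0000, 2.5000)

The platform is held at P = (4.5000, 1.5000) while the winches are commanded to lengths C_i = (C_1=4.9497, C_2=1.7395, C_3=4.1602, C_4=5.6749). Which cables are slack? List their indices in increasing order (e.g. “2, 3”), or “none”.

cable 1: L_1 = ‖A_1−P‖ = 4.9497;  C_1 = 4.9497 → taut
cable 2: L_2 = ‖A_2−P‖ = 1.5811;  C_2 = 1.7395 → slack
cable 3: L_3 = ‖A_3−P‖ = 3.5355;  C_3 = 4.1602 → slack
cable 4: L_4 = ‖A_4−P‖ = 4.6098;  C_4 = 5.6749 → slack

2, 3, 4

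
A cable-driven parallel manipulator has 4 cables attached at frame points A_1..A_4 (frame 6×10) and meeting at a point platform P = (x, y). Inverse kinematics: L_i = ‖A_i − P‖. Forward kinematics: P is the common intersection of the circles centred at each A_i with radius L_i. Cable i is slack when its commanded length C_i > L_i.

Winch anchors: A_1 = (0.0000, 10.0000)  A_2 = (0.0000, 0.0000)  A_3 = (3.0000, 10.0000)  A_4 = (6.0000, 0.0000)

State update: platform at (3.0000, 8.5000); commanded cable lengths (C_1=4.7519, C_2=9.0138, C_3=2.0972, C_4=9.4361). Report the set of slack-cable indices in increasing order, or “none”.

1, 3, 4

cable 1: L_1 = ‖A_1−P‖ = 3.3541;  C_1 = 4.7519 → slack
cable 2: L_2 = ‖A_2−P‖ = 9.0139;  C_2 = 9.0138 → taut
cable 3: L_3 = ‖A_3−P‖ = 1.5000;  C_3 = 2.0972 → slack
cable 4: L_4 = ‖A_4−P‖ = 9.0139;  C_4 = 9.4361 → slack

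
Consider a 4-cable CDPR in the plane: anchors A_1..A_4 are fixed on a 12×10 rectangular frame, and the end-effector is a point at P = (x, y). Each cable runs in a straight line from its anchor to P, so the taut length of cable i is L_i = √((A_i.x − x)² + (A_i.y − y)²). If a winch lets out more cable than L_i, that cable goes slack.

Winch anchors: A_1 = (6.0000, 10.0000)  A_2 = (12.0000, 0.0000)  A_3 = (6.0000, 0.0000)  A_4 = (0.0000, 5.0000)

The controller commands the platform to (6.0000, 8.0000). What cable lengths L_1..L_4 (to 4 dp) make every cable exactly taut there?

(2.0000, 10.0000, 8.0000, 6.7082)

L_1 = √((6.0000−6.0000)² + (10.0000−8.0000)²) = 2.0000
L_2 = √((12.0000−6.0000)² + (0.0000−8.0000)²) = 10.0000
L_3 = √((6.0000−6.0000)² + (0.0000−8.0000)²) = 8.0000
L_4 = √((0.0000−6.0000)² + (5.0000−8.0000)²) = 6.7082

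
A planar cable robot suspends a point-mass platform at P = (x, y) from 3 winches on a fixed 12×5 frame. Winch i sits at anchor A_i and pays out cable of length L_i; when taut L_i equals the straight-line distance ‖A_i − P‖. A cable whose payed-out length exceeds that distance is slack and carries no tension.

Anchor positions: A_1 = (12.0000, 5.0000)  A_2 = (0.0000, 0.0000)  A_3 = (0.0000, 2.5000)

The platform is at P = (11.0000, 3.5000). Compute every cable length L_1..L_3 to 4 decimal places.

cable 1: Δx=1.0000, Δy=1.5000; L_1 = √(Δx²+Δy²) = 1.8028
cable 2: Δx=-11.0000, Δy=-3.5000; L_2 = √(Δx²+Δy²) = 11.5434
cable 3: Δx=-11.0000, Δy=-1.0000; L_3 = √(Δx²+Δy²) = 11.0454

(1.8028, 11.5434, 11.0454)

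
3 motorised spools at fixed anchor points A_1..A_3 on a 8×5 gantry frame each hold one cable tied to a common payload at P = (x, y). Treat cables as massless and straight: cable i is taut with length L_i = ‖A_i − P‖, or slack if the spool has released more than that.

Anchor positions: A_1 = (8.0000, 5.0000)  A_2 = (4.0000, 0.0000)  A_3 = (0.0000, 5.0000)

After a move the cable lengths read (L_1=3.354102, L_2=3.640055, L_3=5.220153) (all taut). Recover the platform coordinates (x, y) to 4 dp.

circle eqns → linear via eq_j − eq_1; set k_j = A_j·A_j − L_j²
k_1 = 64.0000+25.0000−11.2500 = 77.7500
8.0000·x + 10.0000·y = k_1−k_2 = 75.0000
16.0000·x + 0.0000·y = k_1−k_3 = 80.0000
solve first two rows → x=5.0000, y=3.5000

(5.0000, 3.5000)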